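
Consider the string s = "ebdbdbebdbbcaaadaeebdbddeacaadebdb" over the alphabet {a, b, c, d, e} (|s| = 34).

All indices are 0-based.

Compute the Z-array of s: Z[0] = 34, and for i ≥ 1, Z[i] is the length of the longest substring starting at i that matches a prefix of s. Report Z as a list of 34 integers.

[34, 0, 0, 0, 0, 0, 4, 0, 0, 0, 0, 0, 0, 0, 0, 0, 0, 1, 5, 0, 0, 0, 0, 0, 1, 0, 0, 0, 0, 0, 4, 0, 0, 0]

Z[0]=34
i=1: outside box; Z[1]=0
i=2: outside box; Z[2]=0
i=3: outside box; Z[3]=0
i=4: outside box; Z[4]=0
i=5: outside box; Z[5]=0
i=6: outside box; Z[6]=4 extend→box=[6,10)
i=7: min(r-i=3, Z[1]=0)=0; Z[7]=0
i=8: min(r-i=2, Z[2]=0)=0; Z[8]=0
i=9: min(r-i=1, Z[3]=0)=0; Z[9]=0
i=10: outside box; Z[10]=0
i=11: outside box; Z[11]=0
i=12: outside box; Z[12]=0
i=13: outside box; Z[13]=0
i=14: outside box; Z[14]=0
i=15: outside box; Z[15]=0
i=16: outside box; Z[16]=0
i=17: outside box; Z[17]=1 extend→box=[17,18)
i=18: outside box; Z[18]=5 extend→box=[18,23)
i=19: min(r-i=4, Z[1]=0)=0; Z[19]=0
i=20: min(r-i=3, Z[2]=0)=0; Z[20]=0
i=21: min(r-i=2, Z[3]=0)=0; Z[21]=0
i=22: min(r-i=1, Z[4]=0)=0; Z[22]=0
i=23: outside box; Z[23]=0
i=24: outside box; Z[24]=1 extend→box=[24,25)
i=25: outside box; Z[25]=0
i=26: outside box; Z[26]=0
i=27: outside box; Z[27]=0
i=28: outside box; Z[28]=0
i=29: outside box; Z[29]=0
i=30: outside box; Z[30]=4 extend→box=[30,34)
i=31: min(r-i=3, Z[1]=0)=0; Z[31]=0
i=32: min(r-i=2, Z[2]=0)=0; Z[32]=0
i=33: min(r-i=1, Z[3]=0)=0; Z[33]=0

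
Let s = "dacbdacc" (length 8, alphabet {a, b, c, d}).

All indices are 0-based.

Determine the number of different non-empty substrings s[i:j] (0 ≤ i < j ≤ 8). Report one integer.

29

rank→(start, suffix):
  0 → (1, 'acbdacc')
  1 → (5, 'acc')
  2 → (3, 'bdacc')
  3 → (7, 'c')
  4 → (2, 'cbdacc')
  5 → (6, 'cc')
  6 → (0, 'dacbdacc')
  7 → (4, 'dacc')

SA = [1, 5, 3, 7, 2, 6, 0, 4]
i: (SA[i-1],SA[i]) lcp shared
  1: (1,5) 2 'ac'
  2: (5,3) 0 ''
  3: (3,7) 0 ''
  4: (7,2) 1 'c'
  5: (2,6) 1 'c'
  6: (6,0) 0 ''
  7: (0,4) 3 'dac'

n(n+1)/2 = 8·9/2 = 36
Σ LCP = 0 + 2 + 0 + 0 + 1 + 1 + 0 + 3 = 7
distinct = 36 − 7 = 29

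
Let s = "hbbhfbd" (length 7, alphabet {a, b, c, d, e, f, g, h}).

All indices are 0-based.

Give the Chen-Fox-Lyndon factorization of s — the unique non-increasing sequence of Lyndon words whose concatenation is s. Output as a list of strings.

emit factor 1: 'h' (i=0, period=1)
emit factor 2: 'bbhfbd' (i=1, period=6)

["h", "bbhfbd"]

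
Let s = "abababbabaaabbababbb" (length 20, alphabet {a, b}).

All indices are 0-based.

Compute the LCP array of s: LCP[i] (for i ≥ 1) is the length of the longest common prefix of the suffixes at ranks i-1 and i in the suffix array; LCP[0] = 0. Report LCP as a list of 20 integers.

rank | idx | suffix
   0 |   9 | aaabbababbb
   1 |  10 | aabbababbb
   2 |   7 | abaaabbababbb
   3 |   0 | abababbabaaabbababbb
   4 |   2 | ababbabaaabbababbb
   5 |  14 | ababbb
   6 |   4 | abbabaaabbababbb
   7 |  11 | abbababbb
   8 |  16 | abbb
   9 |  19 | b
  10 |   8 | baaabbababbb
  11 |   6 | babaaabbababbb
  12 |   1 | bababbabaaabbababbb
  13 |  13 | bababbb
  14 |   3 | babbabaaabbababbb
  15 |  15 | babbb
  16 |  18 | bb
  17 |   5 | bbabaaabbababbb
  18 |  12 | bbababbb
  19 |  17 | bbb

SA = [9, 10, 7, 0, 2, 14, 4, 11, 16, 19, 8, 6, 1, 13, 3, 15, 18, 5, 12, 17]
i: (SA[i-1],SA[i]) lcp shared
  1: (9,10) 2 'aa'
  2: (10,7) 1 'a'
  3: (7,0) 3 'aba'
  4: (0,2) 4 'abab'
  5: (2,14) 5 'ababb'
  6: (14,4) 2 'ab'
  7: (4,11) 6 'abbaba'
  8: (11,16) 3 'abb'
  9: (16,19) 0 ''
  10: (19,8) 1 'b'
  11: (8,6) 2 'ba'
  12: (6,1) 4 'baba'
  13: (1,13) 6 'bababb'
  14: (13,3) 3 'bab'
  15: (3,15) 4 'babb'
  16: (15,18) 1 'b'
  17: (18,5) 2 'bb'
  18: (5,12) 5 'bbaba'
  19: (12,17) 2 'bb'

[0, 2, 1, 3, 4, 5, 2, 6, 3, 0, 1, 2, 4, 6, 3, 4, 1, 2, 5, 2]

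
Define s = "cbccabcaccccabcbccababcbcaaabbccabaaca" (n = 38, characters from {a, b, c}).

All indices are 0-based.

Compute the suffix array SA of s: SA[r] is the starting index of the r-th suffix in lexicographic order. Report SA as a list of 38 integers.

[37, 25, 26, 34, 32, 18, 27, 4, 20, 12, 35, 7, 33, 19, 28, 23, 5, 21, 13, 29, 15, 1, 36, 24, 31, 17, 3, 11, 6, 22, 14, 0, 30, 16, 2, 10, 9, 8]

sorted suffixes:
  #0 SA[0]=37  'a'
  #1 SA[1]=25  'aaabbccabaaca'
  #2 SA[2]=26  'aabbccabaaca'
  #3 SA[3]=34  'aaca'
  #4 SA[4]=32  'abaaca'
  #5 SA[5]=18  'ababcbcaaabbccabaaca'
  #6 SA[6]=27  'abbccabaaca'
  #7 SA[7]=4  'abcaccccabcbccababcbcaaabbccabaaca'
  #8 SA[8]=20  'abcbcaaabbccabaaca'
  #9 SA[9]=12  'abcbccababcbcaaabbccabaaca'
  #10 SA[10]=35  'aca'
  #11 SA[11]=7  'accccabcbccababcbcaaabbccabaaca'
  #12 SA[12]=33  'baaca'
  #13 SA[13]=19  'babcbcaaabbccabaaca'
  #14 SA[14]=28  'bbccabaaca'
  #15 SA[15]=23  'bcaaabbccabaaca'
  #16 SA[16]=5  'bcaccccabcbccababcbcaaabbccabaaca'
  #17 SA[17]=21  'bcbcaaabbccabaaca'
  #18 SA[18]=13  'bcbccababcbcaaabbccabaaca'
  #19 SA[19]=29  'bccabaaca'
  #20 SA[20]=15  'bccababcbcaaabbccabaaca'
  #21 SA[21]=1  'bccabcaccccabcbccababcbcaaabbccabaaca'
  #22 SA[22]=36  'ca'
  #23 SA[23]=24  'caaabbccabaaca'
  #24 SA[24]=31  'cabaaca'
  #25 SA[25]=17  'cababcbcaaabbccabaaca'
  #26 SA[26]=3  'cabcaccccabcbccababcbcaaabbccabaaca'
  #27 SA[27]=11  'cabcbccababcbcaaabbccabaaca'
  #28 SA[28]=6  'caccccabcbccababcbcaaabbccabaaca'
  #29 SA[29]=22  'cbcaaabbccabaaca'
  #30 SA[30]=14  'cbccababcbcaaabbccabaaca'
  #31 SA[31]=0  'cbccabcaccccabcbccababcbcaaabbccabaaca'
  #32 SA[32]=30  'ccabaaca'
  #33 SA[33]=16  'ccababcbcaaabbccabaaca'
  #34 SA[34]=2  'ccabcaccccabcbccababcbcaaabbccabaaca'
  #35 SA[35]=10  'ccabcbccababcbcaaabbccabaaca'
  #36 SA[36]=9  'cccabcbccababcbcaaabbccabaaca'
  #37 SA[37]=8  'ccccabcbccababcbcaaabbccabaaca'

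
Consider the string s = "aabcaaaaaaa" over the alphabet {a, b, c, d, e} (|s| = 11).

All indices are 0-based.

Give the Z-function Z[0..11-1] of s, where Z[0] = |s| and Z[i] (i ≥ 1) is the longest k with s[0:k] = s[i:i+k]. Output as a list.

[11, 1, 0, 0, 2, 2, 2, 2, 2, 2, 1]

Z[0]=11
i=1: i≥r, start 0; Z[1]=1 extend→box=[1,2)
i=2: i≥r, start 0; Z[2]=0
i=3: i≥r, start 0; Z[3]=0
i=4: i≥r, start 0; Z[4]=2 extend→box=[4,6)
i=5: min(r-i=1, Z[1]=1)=1; Z[5]=2 extend→box=[5,7)
i=6: min(r-i=1, Z[1]=1)=1; Z[6]=2 extend→box=[6,8)
i=7: min(r-i=1, Z[1]=1)=1; Z[7]=2 extend→box=[7,9)
i=8: min(r-i=1, Z[1]=1)=1; Z[8]=2 extend→box=[8,10)
i=9: min(r-i=1, Z[1]=1)=1; Z[9]=2 extend→box=[9,11)
i=10: min(r-i=1, Z[1]=1)=1; Z[10]=1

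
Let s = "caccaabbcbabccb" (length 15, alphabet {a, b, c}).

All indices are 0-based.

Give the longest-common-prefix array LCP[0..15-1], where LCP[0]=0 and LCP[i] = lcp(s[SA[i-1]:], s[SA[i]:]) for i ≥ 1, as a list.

[0, 1, 2, 1, 0, 1, 1, 1, 2, 0, 2, 1, 2, 1, 2]

sorted suffixes:
  #0 SA[0]=4  'aabbcbabccb'
  #1 SA[1]=5  'abbcbabccb'
  #2 SA[2]=10  'abccb'
  #3 SA[3]=1  'accaabbcbabccb'
  #4 SA[4]=14  'b'
  #5 SA[5]=9  'babccb'
  #6 SA[6]=6  'bbcbabccb'
  #7 SA[7]=7  'bcbabccb'
  #8 SA[8]=11  'bccb'
  #9 SA[9]=3  'caabbcbabccb'
  #10 SA[10]=0  'caccaabbcbabccb'
  #11 SA[11]=13  'cb'
  #12 SA[12]=8  'cbabccb'
  #13 SA[13]=2  'ccaabbcbabccb'
  #14 SA[14]=12  'ccb'

SA = [4, 5, 10, 1, 14, 9, 6, 7, 11, 3, 0, 13, 8, 2, 12]
rank  pair      lcp
   1  s[4:],s[5:]  1  'a'
   2  s[5:],s[10:]  2  'ab'
   3  s[10:],s[1:]  1  'a'
   4  s[1:],s[14:]  0  ''
   5  s[14:],s[9:]  1  'b'
   6  s[9:],s[6:]  1  'b'
   7  s[6:],s[7:]  1  'b'
   8  s[7:],s[11:]  2  'bc'
   9  s[11:],s[3:]  0  ''
  10  s[3:],s[0:]  2  'ca'
  11  s[0:],s[13:]  1  'c'
  12  s[13:],s[8:]  2  'cb'
  13  s[8:],s[2:]  1  'c'
  14  s[2:],s[12:]  2  'cc'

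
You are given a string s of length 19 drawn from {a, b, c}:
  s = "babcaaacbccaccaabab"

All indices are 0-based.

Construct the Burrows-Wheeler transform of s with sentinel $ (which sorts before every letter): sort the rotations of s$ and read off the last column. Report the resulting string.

rank  rotation              last
    0  $babcaaacbccaccaabab  b
    1  aaacbccaccaabab$babc  c
    2  aabab$babcaaacbccacc  c
    3  aacbccaccaabab$babca  a
    4  ab$babcaaacbccaccaab  b
    5  abab$babcaaacbccacca  a
    6  abcaaacbccaccaabab$b  b
    7  acbccaccaabab$babcaa  a
    8  accaabab$babcaaacbcc  c
    9  b$babcaaacbccaccaaba  a
   10  bab$babcaaacbccaccaa  a
   11  babcaaacbccaccaabab$  $
   12  bcaaacbccaccaabab$ba  a
   13  bccaccaabab$babcaaac  c
   14  caaacbccaccaabab$bab  b
   15  caabab$babcaaacbccac  c
   16  caccaabab$babcaaacbc  c
   17  cbccaccaabab$babcaaa  a
   18  ccaabab$babcaaacbcca  a
   19  ccaccaabab$babcaaacb  b

bccababacaa$acbccaab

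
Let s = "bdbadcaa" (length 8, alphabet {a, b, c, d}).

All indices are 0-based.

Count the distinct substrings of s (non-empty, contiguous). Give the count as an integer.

sorted suffixes:
  #0 SA[0]=7  'a'
  #1 SA[1]=6  'aa'
  #2 SA[2]=3  'adcaa'
  #3 SA[3]=2  'badcaa'
  #4 SA[4]=0  'bdbadcaa'
  #5 SA[5]=5  'caa'
  #6 SA[6]=1  'dbadcaa'
  #7 SA[7]=4  'dcaa'

SA = [7, 6, 3, 2, 0, 5, 1, 4]
[i] adj suffixes → lcp
  [1] 7/6 → 1 ('a')
  [2] 6/3 → 1 ('a')
  [3] 3/2 → 0 ('')
  [4] 2/0 → 1 ('b')
  [5] 0/5 → 0 ('')
  [6] 5/1 → 0 ('')
  [7] 1/4 → 1 ('d')

n(n+1)/2 = 8·9/2 = 36
Σ LCP = 0 + 1 + 1 + 0 + 1 + 0 + 0 + 1 = 4
distinct = 36 − 4 = 32

32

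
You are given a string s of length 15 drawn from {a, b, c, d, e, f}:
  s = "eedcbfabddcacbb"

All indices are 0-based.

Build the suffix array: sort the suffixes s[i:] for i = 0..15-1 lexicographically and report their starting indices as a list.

rank→(start, suffix):
  0 → (6, 'abddcacbb')
  1 → (11, 'acbb')
  2 → (14, 'b')
  3 → (13, 'bb')
  4 → (7, 'bddcacbb')
  5 → (4, 'bfabddcacbb')
  6 → (10, 'cacbb')
  7 → (12, 'cbb')
  8 → (3, 'cbfabddcacbb')
  9 → (9, 'dcacbb')
  10 → (2, 'dcbfabddcacbb')
  11 → (8, 'ddcacbb')
  12 → (1, 'edcbfabddcacbb')
  13 → (0, 'eedcbfabddcacbb')
  14 → (5, 'fabddcacbb')

[6, 11, 14, 13, 7, 4, 10, 12, 3, 9, 2, 8, 1, 0, 5]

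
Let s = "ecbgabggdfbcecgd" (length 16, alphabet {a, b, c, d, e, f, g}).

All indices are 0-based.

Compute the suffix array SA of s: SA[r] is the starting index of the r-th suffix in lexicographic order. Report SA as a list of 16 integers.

rank | idx | suffix
   0 |   4 | abggdfbcecgd
   1 |  10 | bcecgd
   2 |   2 | bgabggdfbcecgd
   3 |   5 | bggdfbcecgd
   4 |   1 | cbgabggdfbcecgd
   5 |  11 | cecgd
   6 |  13 | cgd
   7 |  15 | d
   8 |   8 | dfbcecgd
   9 |   0 | ecbgabggdfbcecgd
  10 |  12 | ecgd
  11 |   9 | fbcecgd
  12 |   3 | gabggdfbcecgd
  13 |  14 | gd
  14 |   7 | gdfbcecgd
  15 |   6 | ggdfbcecgd

[4, 10, 2, 5, 1, 11, 13, 15, 8, 0, 12, 9, 3, 14, 7, 6]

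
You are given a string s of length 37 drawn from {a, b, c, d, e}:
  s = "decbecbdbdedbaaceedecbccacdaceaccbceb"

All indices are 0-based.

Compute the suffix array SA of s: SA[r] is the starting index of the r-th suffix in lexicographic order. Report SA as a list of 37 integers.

rank | idx | suffix
   0 |  13 | aaceedecbccacdaceaccbceb
   1 |  30 | accbceb
   2 |  24 | acdaceaccbceb
   3 |  27 | aceaccbceb
   4 |  14 | aceedecbccacdaceaccbceb
   5 |  36 | b
   6 |  12 | baaceedecbccacdaceaccbceb
   7 |  21 | bccacdaceaccbceb
   8 |  33 | bceb
   9 |   6 | bdbdedbaaceedecbccacdaceaccbceb
  10 |   8 | bdedbaaceedecbccacdaceaccbceb
  11 |   3 | becbdbdedbaaceedecbccacdaceaccbceb
  12 |  23 | cacdaceaccbceb
  13 |  20 | cbccacdaceaccbceb
  14 |  32 | cbceb
  15 |   5 | cbdbdedbaaceedecbccacdaceaccbceb
  16 |   2 | cbecbdbdedbaaceedecbccacdaceaccbceb
  17 |  22 | ccacdaceaccbceb
  18 |  31 | ccbceb
  19 |  25 | cdaceaccbceb
  20 |  28 | ceaccbceb
  21 |  34 | ceb
  22 |  15 | ceedecbccacdaceaccbceb
  23 |  26 | daceaccbceb
  24 |  11 | dbaaceedecbccacdaceaccbceb
  25 |   7 | dbdedbaaceedecbccacdaceaccbceb
  26 |  18 | decbccacdaceaccbceb
  27 |   0 | decbecbdbdedbaaceedecbccacdaceaccbceb
  28 |   9 | dedbaaceedecbccacdaceaccbceb
  29 |  29 | eaccbceb
  30 |  35 | eb
  31 |  19 | ecbccacdaceaccbceb
  32 |   4 | ecbdbdedbaaceedecbccacdaceaccbceb
  33 |   1 | ecbecbdbdedbaaceedecbccacdaceaccbceb
  34 |  10 | edbaaceedecbccacdaceaccbceb
  35 |  17 | edecbccacdaceaccbceb
  36 |  16 | eedecbccacdaceaccbceb

[13, 30, 24, 27, 14, 36, 12, 21, 33, 6, 8, 3, 23, 20, 32, 5, 2, 22, 31, 25, 28, 34, 15, 26, 11, 7, 18, 0, 9, 29, 35, 19, 4, 1, 10, 17, 16]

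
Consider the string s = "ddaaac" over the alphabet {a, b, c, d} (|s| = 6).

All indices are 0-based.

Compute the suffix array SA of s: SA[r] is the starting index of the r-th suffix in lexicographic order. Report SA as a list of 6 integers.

[2, 3, 4, 5, 1, 0]

rank→(start, suffix):
  0 → (2, 'aaac')
  1 → (3, 'aac')
  2 → (4, 'ac')
  3 → (5, 'c')
  4 → (1, 'daaac')
  5 → (0, 'ddaaac')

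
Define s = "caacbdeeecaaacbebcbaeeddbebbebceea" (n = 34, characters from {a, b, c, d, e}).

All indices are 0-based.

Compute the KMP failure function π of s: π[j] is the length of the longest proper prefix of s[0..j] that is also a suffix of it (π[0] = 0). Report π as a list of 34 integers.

π[0] = 0
j=1 s[j]='a': π[1]=0 (border '')
j=2 s[j]='a': π[2]=0 (border '')
j=3 s[j]='c': π[3]=1 (border 'c')
j=4 s[j]='b': k: 1→0; π[4]=0 (border '')
j=5 s[j]='d': π[5]=0 (border '')
j=6 s[j]='e': π[6]=0 (border '')
j=7 s[j]='e': π[7]=0 (border '')
j=8 s[j]='e': π[8]=0 (border '')
j=9 s[j]='c': π[9]=1 (border 'c')
j=10 s[j]='a': π[10]=2 (border 'ca')
j=11 s[j]='a': π[11]=3 (border 'caa')
j=12 s[j]='a': k: 3→0; π[12]=0 (border '')
j=13 s[j]='c': π[13]=1 (border 'c')
j=14 s[j]='b': k: 1→0; π[14]=0 (border '')
j=15 s[j]='e': π[15]=0 (border '')
j=16 s[j]='b': π[16]=0 (border '')
j=17 s[j]='c': π[17]=1 (border 'c')
j=18 s[j]='b': k: 1→0; π[18]=0 (border '')
j=19 s[j]='a': π[19]=0 (border '')
j=20 s[j]='e': π[20]=0 (border '')
j=21 s[j]='e': π[21]=0 (border '')
j=22 s[j]='d': π[22]=0 (border '')
j=23 s[j]='d': π[23]=0 (border '')
j=24 s[j]='b': π[24]=0 (border '')
j=25 s[j]='e': π[25]=0 (border '')
j=26 s[j]='b': π[26]=0 (border '')
j=27 s[j]='b': π[27]=0 (border '')
j=28 s[j]='e': π[28]=0 (border '')
j=29 s[j]='b': π[29]=0 (border '')
j=30 s[j]='c': π[30]=1 (border 'c')
j=31 s[j]='e': k: 1→0; π[31]=0 (border '')
j=32 s[j]='e': π[32]=0 (border '')
j=33 s[j]='a': π[33]=0 (border '')

[0, 0, 0, 1, 0, 0, 0, 0, 0, 1, 2, 3, 0, 1, 0, 0, 0, 1, 0, 0, 0, 0, 0, 0, 0, 0, 0, 0, 0, 0, 1, 0, 0, 0]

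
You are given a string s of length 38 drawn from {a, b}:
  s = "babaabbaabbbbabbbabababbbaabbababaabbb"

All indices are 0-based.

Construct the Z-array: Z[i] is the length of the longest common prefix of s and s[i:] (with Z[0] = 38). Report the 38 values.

Z[0]=38
i=1: fresh scan; Z[1]=0
i=2: fresh scan; Z[2]=2 scan→box=[2,4)
i=3: min(r-i=1, Z[1]=0)=0; Z[3]=0
i=4: fresh scan; Z[4]=0
i=5: fresh scan; Z[5]=1 scan→box=[5,6)
i=6: fresh scan; Z[6]=2 scan→box=[6,8)
i=7: min(r-i=1, Z[1]=0)=0; Z[7]=0
i=8: fresh scan; Z[8]=0
i=9: fresh scan; Z[9]=1 scan→box=[9,10)
i=10: fresh scan; Z[10]=1 scan→box=[10,11)
i=11: fresh scan; Z[11]=1 scan→box=[11,12)
i=12: fresh scan; Z[12]=3 scan→box=[12,15)
i=13: min(r-i=2, Z[1]=0)=0; Z[13]=0
i=14: min(r-i=1, Z[2]=2)=1; Z[14]=1
i=15: fresh scan; Z[15]=1 scan→box=[15,16)
i=16: fresh scan; Z[16]=4 scan→box=[16,20)
i=17: min(r-i=3, Z[1]=0)=0; Z[17]=0
i=18: min(r-i=2, Z[2]=2)=2; Z[18]=4 scan→box=[18,22)
i=19: min(r-i=3, Z[1]=0)=0; Z[19]=0
i=20: min(r-i=2, Z[2]=2)=2; Z[20]=3 scan→box=[20,23)
i=21: min(r-i=2, Z[1]=0)=0; Z[21]=0
i=22: min(r-i=1, Z[2]=2)=1; Z[22]=1
i=23: fresh scan; Z[23]=1 scan→box=[23,24)
i=24: fresh scan; Z[24]=2 scan→box=[24,26)
i=25: min(r-i=1, Z[1]=0)=0; Z[25]=0
i=26: fresh scan; Z[26]=0
i=27: fresh scan; Z[27]=1 scan→box=[27,28)
i=28: fresh scan; Z[28]=4 scan→box=[28,32)
i=29: min(r-i=3, Z[1]=0)=0; Z[29]=0
i=30: min(r-i=2, Z[2]=2)=2; Z[30]=7 scan→box=[30,37)
i=31: min(r-i=6, Z[1]=0)=0; Z[31]=0
i=32: min(r-i=5, Z[2]=2)=2; Z[32]=2
i=33: min(r-i=4, Z[3]=0)=0; Z[33]=0
i=34: min(r-i=3, Z[4]=0)=0; Z[34]=0
i=35: min(r-i=2, Z[5]=1)=1; Z[35]=1
i=36: min(r-i=1, Z[6]=2)=1; Z[36]=1
i=37: fresh scan; Z[37]=1 scan→box=[37,38)

[38, 0, 2, 0, 0, 1, 2, 0, 0, 1, 1, 1, 3, 0, 1, 1, 4, 0, 4, 0, 3, 0, 1, 1, 2, 0, 0, 1, 4, 0, 7, 0, 2, 0, 0, 1, 1, 1]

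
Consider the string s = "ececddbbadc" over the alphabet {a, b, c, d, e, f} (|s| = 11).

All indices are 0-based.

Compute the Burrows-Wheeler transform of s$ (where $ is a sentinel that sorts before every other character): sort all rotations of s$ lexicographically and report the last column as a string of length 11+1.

rank  rotation      last
    0  $ececddbbadc  c
    1  adc$ececddbb  b
    2  badc$ececddb  b
    3  bbadc$ececdd  d
    4  c$ececddbbad  d
    5  cddbbadc$ece  e
    6  cecddbbadc$e  e
    7  dbbadc$ececd  d
    8  dc$ececddbba  a
    9  ddbbadc$ecec  c
   10  ecddbbadc$ec  c
   11  ececddbbadc$  $

cbbddeedacc$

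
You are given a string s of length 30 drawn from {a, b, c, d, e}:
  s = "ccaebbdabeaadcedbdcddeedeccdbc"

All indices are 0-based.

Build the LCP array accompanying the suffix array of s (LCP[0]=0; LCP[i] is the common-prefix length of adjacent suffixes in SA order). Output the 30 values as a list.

rank | idx | suffix
   0 |  10 | aadcedbdcddeedeccdbc
   1 |   7 | abeaadcedbdcddeedeccdbc
   2 |  11 | adcedbdcddeedeccdbc
   3 |   2 | aebbdabeaadcedbdcddeedeccdbc
   4 |   4 | bbdabeaadcedbdcddeedeccdbc
   5 |  28 | bc
   6 |   5 | bdabeaadcedbdcddeedeccdbc
   7 |  16 | bdcddeedeccdbc
   8 |   8 | beaadcedbdcddeedeccdbc
   9 |  29 | c
  10 |   1 | caebbdabeaadcedbdcddeedeccdbc
  11 |   0 | ccaebbdabeaadcedbdcddeedeccdbc
  12 |  25 | ccdbc
  13 |  26 | cdbc
  14 |  18 | cddeedeccdbc
  15 |  13 | cedbdcddeedeccdbc
  16 |   6 | dabeaadcedbdcddeedeccdbc
  17 |  27 | dbc
  18 |  15 | dbdcddeedeccdbc
  19 |  17 | dcddeedeccdbc
  20 |  12 | dcedbdcddeedeccdbc
  21 |  19 | ddeedeccdbc
  22 |  23 | deccdbc
  23 |  20 | deedeccdbc
  24 |   9 | eaadcedbdcddeedeccdbc
  25 |   3 | ebbdabeaadcedbdcddeedeccdbc
  26 |  24 | eccdbc
  27 |  14 | edbdcddeedeccdbc
  28 |  22 | edeccdbc
  29 |  21 | eedeccdbc

SA = [10, 7, 11, 2, 4, 28, 5, 16, 8, 29, 1, 0, 25, 26, 18, 13, 6, 27, 15, 17, 12, 19, 23, 20, 9, 3, 24, 14, 22, 21]
[i] adj suffixes → lcp
  [1] 10/7 → 1 ('a')
  [2] 7/11 → 1 ('a')
  [3] 11/2 → 1 ('a')
  [4] 2/4 → 0 ('')
  [5] 4/28 → 1 ('b')
  [6] 28/5 → 1 ('b')
  [7] 5/16 → 2 ('bd')
  [8] 16/8 → 1 ('b')
  [9] 8/29 → 0 ('')
  [10] 29/1 → 1 ('c')
  [11] 1/0 → 1 ('c')
  [12] 0/25 → 2 ('cc')
  [13] 25/26 → 1 ('c')
  [14] 26/18 → 2 ('cd')
  [15] 18/13 → 1 ('c')
  [16] 13/6 → 0 ('')
  [17] 6/27 → 1 ('d')
  [18] 27/15 → 2 ('db')
  [19] 15/17 → 1 ('d')
  [20] 17/12 → 2 ('dc')
  [21] 12/19 → 1 ('d')
  [22] 19/23 → 1 ('d')
  [23] 23/20 → 2 ('de')
  [24] 20/9 → 0 ('')
  [25] 9/3 → 1 ('e')
  [26] 3/24 → 1 ('e')
  [27] 24/14 → 1 ('e')
  [28] 14/22 → 2 ('ed')
  [29] 22/21 → 1 ('e')

[0, 1, 1, 1, 0, 1, 1, 2, 1, 0, 1, 1, 2, 1, 2, 1, 0, 1, 2, 1, 2, 1, 1, 2, 0, 1, 1, 1, 2, 1]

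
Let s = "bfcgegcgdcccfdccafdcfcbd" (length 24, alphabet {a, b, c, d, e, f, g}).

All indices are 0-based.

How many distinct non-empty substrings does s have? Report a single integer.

273

sorted suffixes:
  #0 SA[0]=16  'afdcfcbd'
  #1 SA[1]=22  'bd'
  #2 SA[2]=0  'bfcgegcgdcccfdccafdcfcbd'
  #3 SA[3]=15  'cafdcfcbd'
  #4 SA[4]=21  'cbd'
  #5 SA[5]=14  'ccafdcfcbd'
  #6 SA[6]=9  'cccfdccafdcfcbd'
  #7 SA[7]=10  'ccfdccafdcfcbd'
  #8 SA[8]=19  'cfcbd'
  #9 SA[9]=11  'cfdccafdcfcbd'
  #10 SA[10]=6  'cgdcccfdccafdcfcbd'
  #11 SA[11]=2  'cgegcgdcccfdccafdcfcbd'
  #12 SA[12]=23  'd'
  #13 SA[13]=13  'dccafdcfcbd'
  #14 SA[14]=8  'dcccfdccafdcfcbd'
  #15 SA[15]=18  'dcfcbd'
  #16 SA[16]=4  'egcgdcccfdccafdcfcbd'
  #17 SA[17]=20  'fcbd'
  #18 SA[18]=1  'fcgegcgdcccfdccafdcfcbd'
  #19 SA[19]=12  'fdccafdcfcbd'
  #20 SA[20]=17  'fdcfcbd'
  #21 SA[21]=5  'gcgdcccfdccafdcfcbd'
  #22 SA[22]=7  'gdcccfdccafdcfcbd'
  #23 SA[23]=3  'gegcgdcccfdccafdcfcbd'

SA = [16, 22, 0, 15, 21, 14, 9, 10, 19, 11, 6, 2, 23, 13, 8, 18, 4, 20, 1, 12, 17, 5, 7, 3]
[i] adj suffixes → lcp
  [1] 16/22 → 0 ('')
  [2] 22/0 → 1 ('b')
  [3] 0/15 → 0 ('')
  [4] 15/21 → 1 ('c')
  [5] 21/14 → 1 ('c')
  [6] 14/9 → 2 ('cc')
  [7] 9/10 → 2 ('cc')
  [8] 10/19 → 1 ('c')
  [9] 19/11 → 2 ('cf')
  [10] 11/6 → 1 ('c')
  [11] 6/2 → 2 ('cg')
  [12] 2/23 → 0 ('')
  [13] 23/13 → 1 ('d')
  [14] 13/8 → 3 ('dcc')
  [15] 8/18 → 2 ('dc')
  [16] 18/4 → 0 ('')
  [17] 4/20 → 0 ('')
  [18] 20/1 → 2 ('fc')
  [19] 1/12 → 1 ('f')
  [20] 12/17 → 3 ('fdc')
  [21] 17/5 → 0 ('')
  [22] 5/7 → 1 ('g')
  [23] 7/3 → 1 ('g')

n(n+1)/2 = 24·25/2 = 300
Σ LCP = 0 + 0 + 1 + 0 + 1 + 1 + 2 + 2 + 1 + 2 + 1 + 2 + 0 + 1 + 3 + 2 + 0 + 0 + 2 + 1 + 3 + 0 + 1 + 1 = 27
distinct = 300 − 27 = 273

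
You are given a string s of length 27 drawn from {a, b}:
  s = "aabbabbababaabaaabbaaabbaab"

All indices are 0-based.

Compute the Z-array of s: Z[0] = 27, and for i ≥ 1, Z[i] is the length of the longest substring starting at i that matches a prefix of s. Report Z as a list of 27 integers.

[27, 1, 0, 0, 1, 0, 0, 1, 0, 1, 0, 3, 1, 0, 2, 5, 1, 0, 0, 2, 5, 1, 0, 0, 3, 1, 0]

Z[0]=27
i=1: outside box; Z[1]=1 extend→box=[1,2)
i=2: outside box; Z[2]=0
i=3: outside box; Z[3]=0
i=4: outside box; Z[4]=1 extend→box=[4,5)
i=5: outside box; Z[5]=0
i=6: outside box; Z[6]=0
i=7: outside box; Z[7]=1 extend→box=[7,8)
i=8: outside box; Z[8]=0
i=9: outside box; Z[9]=1 extend→box=[9,10)
i=10: outside box; Z[10]=0
i=11: outside box; Z[11]=3 extend→box=[11,14)
i=12: min(r-i=2, Z[1]=1)=1; Z[12]=1
i=13: min(r-i=1, Z[2]=0)=0; Z[13]=0
i=14: outside box; Z[14]=2 extend→box=[14,16)
i=15: min(r-i=1, Z[1]=1)=1; Z[15]=5 extend→box=[15,20)
i=16: min(r-i=4, Z[1]=1)=1; Z[16]=1
i=17: min(r-i=3, Z[2]=0)=0; Z[17]=0
i=18: min(r-i=2, Z[3]=0)=0; Z[18]=0
i=19: min(r-i=1, Z[4]=1)=1; Z[19]=2 extend→box=[19,21)
i=20: min(r-i=1, Z[1]=1)=1; Z[20]=5 extend→box=[20,25)
i=21: min(r-i=4, Z[1]=1)=1; Z[21]=1
i=22: min(r-i=3, Z[2]=0)=0; Z[22]=0
i=23: min(r-i=2, Z[3]=0)=0; Z[23]=0
i=24: min(r-i=1, Z[4]=1)=1; Z[24]=3 extend→box=[24,27)
i=25: min(r-i=2, Z[1]=1)=1; Z[25]=1
i=26: min(r-i=1, Z[2]=0)=0; Z[26]=0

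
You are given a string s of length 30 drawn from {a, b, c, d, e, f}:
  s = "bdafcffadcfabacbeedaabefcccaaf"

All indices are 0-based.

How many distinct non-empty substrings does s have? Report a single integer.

432

sorted suffixes:
  #0 SA[0]=19  'aabefcccaaf'
  #1 SA[1]=27  'aaf'
  #2 SA[2]=11  'abacbeedaabefcccaaf'
  #3 SA[3]=20  'abefcccaaf'
  #4 SA[4]=13  'acbeedaabefcccaaf'
  #5 SA[5]=7  'adcfabacbeedaabefcccaaf'
  #6 SA[6]=28  'af'
  #7 SA[7]=2  'afcffadcfabacbeedaabefcccaaf'
  #8 SA[8]=12  'bacbeedaabefcccaaf'
  #9 SA[9]=0  'bdafcffadcfabacbeedaabefcccaaf'
  #10 SA[10]=15  'beedaabefcccaaf'
  #11 SA[11]=21  'befcccaaf'
  #12 SA[12]=26  'caaf'
  #13 SA[13]=14  'cbeedaabefcccaaf'
  #14 SA[14]=25  'ccaaf'
  #15 SA[15]=24  'cccaaf'
  #16 SA[16]=9  'cfabacbeedaabefcccaaf'
  #17 SA[17]=4  'cffadcfabacbeedaabefcccaaf'
  #18 SA[18]=18  'daabefcccaaf'
  #19 SA[19]=1  'dafcffadcfabacbeedaabefcccaaf'
  #20 SA[20]=8  'dcfabacbeedaabefcccaaf'
  #21 SA[21]=17  'edaabefcccaaf'
  #22 SA[22]=16  'eedaabefcccaaf'
  #23 SA[23]=22  'efcccaaf'
  #24 SA[24]=29  'f'
  #25 SA[25]=10  'fabacbeedaabefcccaaf'
  #26 SA[26]=6  'fadcfabacbeedaabefcccaaf'
  #27 SA[27]=23  'fcccaaf'
  #28 SA[28]=3  'fcffadcfabacbeedaabefcccaaf'
  #29 SA[29]=5  'ffadcfabacbeedaabefcccaaf'

SA = [19, 27, 11, 20, 13, 7, 28, 2, 12, 0, 15, 21, 26, 14, 25, 24, 9, 4, 18, 1, 8, 17, 16, 22, 29, 10, 6, 23, 3, 5]
[i] adj suffixes → lcp
  [1] 19/27 → 2 ('aa')
  [2] 27/11 → 1 ('a')
  [3] 11/20 → 2 ('ab')
  [4] 20/13 → 1 ('a')
  [5] 13/7 → 1 ('a')
  [6] 7/28 → 1 ('a')
  [7] 28/2 → 2 ('af')
  [8] 2/12 → 0 ('')
  [9] 12/0 → 1 ('b')
  [10] 0/15 → 1 ('b')
  [11] 15/21 → 2 ('be')
  [12] 21/26 → 0 ('')
  [13] 26/14 → 1 ('c')
  [14] 14/25 → 1 ('c')
  [15] 25/24 → 2 ('cc')
  [16] 24/9 → 1 ('c')
  [17] 9/4 → 2 ('cf')
  [18] 4/18 → 0 ('')
  [19] 18/1 → 2 ('da')
  [20] 1/8 → 1 ('d')
  [21] 8/17 → 0 ('')
  [22] 17/16 → 1 ('e')
  [23] 16/22 → 1 ('e')
  [24] 22/29 → 0 ('')
  [25] 29/10 → 1 ('f')
  [26] 10/6 → 2 ('fa')
  [27] 6/23 → 1 ('f')
  [28] 23/3 → 2 ('fc')
  [29] 3/5 → 1 ('f')

n(n+1)/2 = 30·31/2 = 465
Σ LCP = 0 + 2 + 1 + 2 + 1 + 1 + 1 + 2 + 0 + 1 + 1 + 2 + 0 + 1 + 1 + 2 + 1 + 2 + 0 + 2 + 1 + 0 + 1 + 1 + 0 + 1 + 2 + 1 + 2 + 1 = 33
distinct = 465 − 33 = 432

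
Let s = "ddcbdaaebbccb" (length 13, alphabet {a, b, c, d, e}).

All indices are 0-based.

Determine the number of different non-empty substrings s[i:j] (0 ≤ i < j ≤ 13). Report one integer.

sorted suffixes:
  #0 SA[0]=5  'aaebbccb'
  #1 SA[1]=6  'aebbccb'
  #2 SA[2]=12  'b'
  #3 SA[3]=8  'bbccb'
  #4 SA[4]=9  'bccb'
  #5 SA[5]=3  'bdaaebbccb'
  #6 SA[6]=11  'cb'
  #7 SA[7]=2  'cbdaaebbccb'
  #8 SA[8]=10  'ccb'
  #9 SA[9]=4  'daaebbccb'
  #10 SA[10]=1  'dcbdaaebbccb'
  #11 SA[11]=0  'ddcbdaaebbccb'
  #12 SA[12]=7  'ebbccb'

SA = [5, 6, 12, 8, 9, 3, 11, 2, 10, 4, 1, 0, 7]
[i] adj suffixes → lcp
  [1] 5/6 → 1 ('a')
  [2] 6/12 → 0 ('')
  [3] 12/8 → 1 ('b')
  [4] 8/9 → 1 ('b')
  [5] 9/3 → 1 ('b')
  [6] 3/11 → 0 ('')
  [7] 11/2 → 2 ('cb')
  [8] 2/10 → 1 ('c')
  [9] 10/4 → 0 ('')
  [10] 4/1 → 1 ('d')
  [11] 1/0 → 1 ('d')
  [12] 0/7 → 0 ('')

n(n+1)/2 = 13·14/2 = 91
Σ LCP = 0 + 1 + 0 + 1 + 1 + 1 + 0 + 2 + 1 + 0 + 1 + 1 + 0 = 9
distinct = 91 − 9 = 82

82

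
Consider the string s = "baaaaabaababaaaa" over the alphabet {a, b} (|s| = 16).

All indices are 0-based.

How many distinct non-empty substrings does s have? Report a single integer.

sorted suffixes:
  #0 SA[0]=15  'a'
  #1 SA[1]=14  'aa'
  #2 SA[2]=13  'aaa'
  #3 SA[3]=12  'aaaa'
  #4 SA[4]=1  'aaaaabaababaaaa'
  #5 SA[5]=2  'aaaabaababaaaa'
  #6 SA[6]=3  'aaabaababaaaa'
  #7 SA[7]=4  'aabaababaaaa'
  #8 SA[8]=7  'aababaaaa'
  #9 SA[9]=10  'abaaaa'
  #10 SA[10]=5  'abaababaaaa'
  #11 SA[11]=8  'ababaaaa'
  #12 SA[12]=11  'baaaa'
  #13 SA[13]=0  'baaaaabaababaaaa'
  #14 SA[14]=6  'baababaaaa'
  #15 SA[15]=9  'babaaaa'

SA = [15, 14, 13, 12, 1, 2, 3, 4, 7, 10, 5, 8, 11, 0, 6, 9]
rank  pair      lcp
   1  s[15:],s[14:]  1  'a'
   2  s[14:],s[13:]  2  'aa'
   3  s[13:],s[12:]  3  'aaa'
   4  s[12:],s[1:]  4  'aaaa'
   5  s[1:],s[2:]  4  'aaaa'
   6  s[2:],s[3:]  3  'aaa'
   7  s[3:],s[4:]  2  'aa'
   8  s[4:],s[7:]  4  'aaba'
   9  s[7:],s[10:]  1  'a'
  10  s[10:],s[5:]  4  'abaa'
  11  s[5:],s[8:]  3  'aba'
  12  s[8:],s[11:]  0  ''
  13  s[11:],s[0:]  5  'baaaa'
  14  s[0:],s[6:]  3  'baa'
  15  s[6:],s[9:]  2  'ba'

n(n+1)/2 = 16·17/2 = 136
Σ LCP = 0 + 1 + 2 + 3 + 4 + 4 + 3 + 2 + 4 + 1 + 4 + 3 + 0 + 5 + 3 + 2 = 41
distinct = 136 − 41 = 95

95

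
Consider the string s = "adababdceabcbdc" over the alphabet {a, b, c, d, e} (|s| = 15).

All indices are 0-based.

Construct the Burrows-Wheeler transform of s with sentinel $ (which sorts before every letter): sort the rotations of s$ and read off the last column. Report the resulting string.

cdeb$aacadbdabbc

rank  rotation          last
    0  $adababdceabcbdc  c
    1  ababdceabcbdc$ad  d
    2  abcbdc$adababdce  e
    3  abdceabcbdc$adab  b
    4  adababdceabcbdc$  $
    5  babdceabcbdc$ada  a
    6  bcbdc$adababdcea  a
    7  bdc$adababdceabc  c
    8  bdceabcbdc$adaba  a
    9  c$adababdceabcbd  d
   10  cbdc$adababdceab  b
   11  ceabcbdc$adababd  d
   12  dababdceabcbdc$a  a
   13  dc$adababdceabcb  b
   14  dceabcbdc$adabab  b
   15  eabcbdc$adababdc  c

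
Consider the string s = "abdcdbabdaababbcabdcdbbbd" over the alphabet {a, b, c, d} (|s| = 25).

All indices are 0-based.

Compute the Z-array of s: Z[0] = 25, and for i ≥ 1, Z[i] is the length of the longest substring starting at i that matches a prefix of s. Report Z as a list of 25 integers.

Z[0]=25
i=1: outside box; Z[1]=0
i=2: outside box; Z[2]=0
i=3: outside box; Z[3]=0
i=4: outside box; Z[4]=0
i=5: outside box; Z[5]=0
i=6: outside box; Z[6]=3 scan→box=[6,9)
i=7: min(r-i=2, Z[1]=0)=0; Z[7]=0
i=8: min(r-i=1, Z[2]=0)=0; Z[8]=0
i=9: outside box; Z[9]=1 scan→box=[9,10)
i=10: outside box; Z[10]=2 scan→box=[10,12)
i=11: min(r-i=1, Z[1]=0)=0; Z[11]=0
i=12: outside box; Z[12]=2 scan→box=[12,14)
i=13: min(r-i=1, Z[1]=0)=0; Z[13]=0
i=14: outside box; Z[14]=0
i=15: outside box; Z[15]=0
i=16: outside box; Z[16]=6 scan→box=[16,22)
i=17: min(r-i=5, Z[1]=0)=0; Z[17]=0
i=18: min(r-i=4, Z[2]=0)=0; Z[18]=0
i=19: min(r-i=3, Z[3]=0)=0; Z[19]=0
i=20: min(r-i=2, Z[4]=0)=0; Z[20]=0
i=21: min(r-i=1, Z[5]=0)=0; Z[21]=0
i=22: outside box; Z[22]=0
i=23: outside box; Z[23]=0
i=24: outside box; Z[24]=0

[25, 0, 0, 0, 0, 0, 3, 0, 0, 1, 2, 0, 2, 0, 0, 0, 6, 0, 0, 0, 0, 0, 0, 0, 0]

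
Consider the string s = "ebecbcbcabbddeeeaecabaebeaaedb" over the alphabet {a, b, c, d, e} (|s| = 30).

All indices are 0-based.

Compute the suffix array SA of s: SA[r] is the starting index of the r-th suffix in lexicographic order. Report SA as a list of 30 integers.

sorted suffixes:
  #0 SA[0]=25  'aaedb'
  #1 SA[1]=19  'abaebeaaedb'
  #2 SA[2]=8  'abbddeeeaecabaebeaaedb'
  #3 SA[3]=21  'aebeaaedb'
  #4 SA[4]=16  'aecabaebeaaedb'
  #5 SA[5]=26  'aedb'
  #6 SA[6]=29  'b'
  #7 SA[7]=20  'baebeaaedb'
  #8 SA[8]=9  'bbddeeeaecabaebeaaedb'
  #9 SA[9]=6  'bcabbddeeeaecabaebeaaedb'
  #10 SA[10]=4  'bcbcabbddeeeaecabaebeaaedb'
  #11 SA[11]=10  'bddeeeaecabaebeaaedb'
  #12 SA[12]=23  'beaaedb'
  #13 SA[13]=1  'becbcbcabbddeeeaecabaebeaaedb'
  #14 SA[14]=18  'cabaebeaaedb'
  #15 SA[15]=7  'cabbddeeeaecabaebeaaedb'
  #16 SA[16]=5  'cbcabbddeeeaecabaebeaaedb'
  #17 SA[17]=3  'cbcbcabbddeeeaecabaebeaaedb'
  #18 SA[18]=28  'db'
  #19 SA[19]=11  'ddeeeaecabaebeaaedb'
  #20 SA[20]=12  'deeeaecabaebeaaedb'
  #21 SA[21]=24  'eaaedb'
  #22 SA[22]=15  'eaecabaebeaaedb'
  #23 SA[23]=22  'ebeaaedb'
  #24 SA[24]=0  'ebecbcbcabbddeeeaecabaebeaaedb'
  #25 SA[25]=17  'ecabaebeaaedb'
  #26 SA[26]=2  'ecbcbcabbddeeeaecabaebeaaedb'
  #27 SA[27]=27  'edb'
  #28 SA[28]=14  'eeaecabaebeaaedb'
  #29 SA[29]=13  'eeeaecabaebeaaedb'

[25, 19, 8, 21, 16, 26, 29, 20, 9, 6, 4, 10, 23, 1, 18, 7, 5, 3, 28, 11, 12, 24, 15, 22, 0, 17, 2, 27, 14, 13]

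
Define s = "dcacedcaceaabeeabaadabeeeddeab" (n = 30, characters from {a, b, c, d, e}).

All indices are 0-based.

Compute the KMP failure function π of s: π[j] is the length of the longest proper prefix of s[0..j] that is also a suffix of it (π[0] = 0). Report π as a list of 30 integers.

[0, 0, 0, 0, 0, 1, 2, 3, 4, 5, 0, 0, 0, 0, 0, 0, 0, 0, 0, 1, 0, 0, 0, 0, 0, 1, 1, 0, 0, 0]

π[0] = 0
j=1 s[j]='c': π[1]=0 (border '')
j=2 s[j]='a': π[2]=0 (border '')
j=3 s[j]='c': π[3]=0 (border '')
j=4 s[j]='e': π[4]=0 (border '')
j=5 s[j]='d': π[5]=1 (border 'd')
j=6 s[j]='c': π[6]=2 (border 'dc')
j=7 s[j]='a': π[7]=3 (border 'dca')
j=8 s[j]='c': π[8]=4 (border 'dcac')
j=9 s[j]='e': π[9]=5 (border 'dcace')
j=10 s[j]='a': k: 5→0; π[10]=0 (border '')
j=11 s[j]='a': π[11]=0 (border '')
j=12 s[j]='b': π[12]=0 (border '')
j=13 s[j]='e': π[13]=0 (border '')
j=14 s[j]='e': π[14]=0 (border '')
j=15 s[j]='a': π[15]=0 (border '')
j=16 s[j]='b': π[16]=0 (border '')
j=17 s[j]='a': π[17]=0 (border '')
j=18 s[j]='a': π[18]=0 (border '')
j=19 s[j]='d': π[19]=1 (border 'd')
j=20 s[j]='a': k: 1→0; π[20]=0 (border '')
j=21 s[j]='b': π[21]=0 (border '')
j=22 s[j]='e': π[22]=0 (border '')
j=23 s[j]='e': π[23]=0 (border '')
j=24 s[j]='e': π[24]=0 (border '')
j=25 s[j]='d': π[25]=1 (border 'd')
j=26 s[j]='d': k: 1→0; π[26]=1 (border 'd')
j=27 s[j]='e': k: 1→0; π[27]=0 (border '')
j=28 s[j]='a': π[28]=0 (border '')
j=29 s[j]='b': π[29]=0 (border '')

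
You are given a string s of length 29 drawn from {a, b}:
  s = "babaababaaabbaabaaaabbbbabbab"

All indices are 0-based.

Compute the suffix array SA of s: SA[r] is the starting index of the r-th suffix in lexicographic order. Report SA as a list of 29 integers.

[16, 8, 17, 13, 3, 9, 18, 27, 14, 6, 1, 4, 10, 24, 19, 28, 15, 7, 12, 2, 26, 5, 0, 23, 11, 25, 22, 21, 20]

rank | idx | suffix
   0 |  16 | aaaabbbbabbab
   1 |   8 | aaabbaabaaaabbbbabbab
   2 |  17 | aaabbbbabbab
   3 |  13 | aabaaaabbbbabbab
   4 |   3 | aababaaabbaabaaaabbbbabbab
   5 |   9 | aabbaabaaaabbbbabbab
   6 |  18 | aabbbbabbab
   7 |  27 | ab
   8 |  14 | abaaaabbbbabbab
   9 |   6 | abaaabbaabaaaabbbbabbab
  10 |   1 | abaababaaabbaabaaaabbbbabbab
  11 |   4 | ababaaabbaabaaaabbbbabbab
  12 |  10 | abbaabaaaabbbbabbab
  13 |  24 | abbab
  14 |  19 | abbbbabbab
  15 |  28 | b
  16 |  15 | baaaabbbbabbab
  17 |   7 | baaabbaabaaaabbbbabbab
  18 |  12 | baabaaaabbbbabbab
  19 |   2 | baababaaabbaabaaaabbbbabbab
  20 |  26 | bab
  21 |   5 | babaaabbaabaaaabbbbabbab
  22 |   0 | babaababaaabbaabaaaabbbbabbab
  23 |  23 | babbab
  24 |  11 | bbaabaaaabbbbabbab
  25 |  25 | bbab
  26 |  22 | bbabbab
  27 |  21 | bbbabbab
  28 |  20 | bbbbabbab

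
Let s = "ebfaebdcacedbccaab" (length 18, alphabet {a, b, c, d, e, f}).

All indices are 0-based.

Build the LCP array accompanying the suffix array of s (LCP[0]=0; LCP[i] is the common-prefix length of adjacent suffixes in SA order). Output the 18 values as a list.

rank→(start, suffix):
  0 → (15, 'aab')
  1 → (16, 'ab')
  2 → (8, 'acedbccaab')
  3 → (3, 'aebdcacedbccaab')
  4 → (17, 'b')
  5 → (12, 'bccaab')
  6 → (5, 'bdcacedbccaab')
  7 → (1, 'bfaebdcacedbccaab')
  8 → (14, 'caab')
  9 → (7, 'cacedbccaab')
  10 → (13, 'ccaab')
  11 → (9, 'cedbccaab')
  12 → (11, 'dbccaab')
  13 → (6, 'dcacedbccaab')
  14 → (4, 'ebdcacedbccaab')
  15 → (0, 'ebfaebdcacedbccaab')
  16 → (10, 'edbccaab')
  17 → (2, 'faebdcacedbccaab')

SA = [15, 16, 8, 3, 17, 12, 5, 1, 14, 7, 13, 9, 11, 6, 4, 0, 10, 2]
i: (SA[i-1],SA[i]) lcp shared
  1: (15,16) 1 'a'
  2: (16,8) 1 'a'
  3: (8,3) 1 'a'
  4: (3,17) 0 ''
  5: (17,12) 1 'b'
  6: (12,5) 1 'b'
  7: (5,1) 1 'b'
  8: (1,14) 0 ''
  9: (14,7) 2 'ca'
  10: (7,13) 1 'c'
  11: (13,9) 1 'c'
  12: (9,11) 0 ''
  13: (11,6) 1 'd'
  14: (6,4) 0 ''
  15: (4,0) 2 'eb'
  16: (0,10) 1 'e'
  17: (10,2) 0 ''

[0, 1, 1, 1, 0, 1, 1, 1, 0, 2, 1, 1, 0, 1, 0, 2, 1, 0]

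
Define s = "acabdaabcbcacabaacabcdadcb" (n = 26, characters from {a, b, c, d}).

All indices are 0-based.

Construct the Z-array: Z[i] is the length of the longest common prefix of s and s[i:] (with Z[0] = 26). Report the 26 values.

Z[0]=26
i=1: fresh scan; Z[1]=0
i=2: fresh scan; Z[2]=1 grow→box=[2,3)
i=3: fresh scan; Z[3]=0
i=4: fresh scan; Z[4]=0
i=5: fresh scan; Z[5]=1 grow→box=[5,6)
i=6: fresh scan; Z[6]=1 grow→box=[6,7)
i=7: fresh scan; Z[7]=0
i=8: fresh scan; Z[8]=0
i=9: fresh scan; Z[9]=0
i=10: fresh scan; Z[10]=0
i=11: fresh scan; Z[11]=4 grow→box=[11,15)
i=12: min(r-i=3, Z[1]=0)=0; Z[12]=0
i=13: min(r-i=2, Z[2]=1)=1; Z[13]=1
i=14: min(r-i=1, Z[3]=0)=0; Z[14]=0
i=15: fresh scan; Z[15]=1 grow→box=[15,16)
i=16: fresh scan; Z[16]=4 grow→box=[16,20)
i=17: min(r-i=3, Z[1]=0)=0; Z[17]=0
i=18: min(r-i=2, Z[2]=1)=1; Z[18]=1
i=19: min(r-i=1, Z[3]=0)=0; Z[19]=0
i=20: fresh scan; Z[20]=0
i=21: fresh scan; Z[21]=0
i=22: fresh scan; Z[22]=1 grow→box=[22,23)
i=23: fresh scan; Z[23]=0
i=24: fresh scan; Z[24]=0
i=25: fresh scan; Z[25]=0

[26, 0, 1, 0, 0, 1, 1, 0, 0, 0, 0, 4, 0, 1, 0, 1, 4, 0, 1, 0, 0, 0, 1, 0, 0, 0]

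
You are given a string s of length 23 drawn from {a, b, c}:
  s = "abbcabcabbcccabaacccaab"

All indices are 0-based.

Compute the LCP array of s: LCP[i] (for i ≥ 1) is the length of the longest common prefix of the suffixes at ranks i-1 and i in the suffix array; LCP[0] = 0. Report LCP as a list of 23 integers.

[0, 2, 1, 2, 2, 4, 2, 1, 0, 1, 1, 3, 1, 4, 2, 0, 2, 3, 3, 1, 3, 2, 4]

rank→(start, suffix):
  0 → (20, 'aab')
  1 → (15, 'aacccaab')
  2 → (21, 'ab')
  3 → (13, 'abaacccaab')
  4 → (0, 'abbcabcabbcccabaacccaab')
  5 → (7, 'abbcccabaacccaab')
  6 → (4, 'abcabbcccabaacccaab')
  7 → (16, 'acccaab')
  8 → (22, 'b')
  9 → (14, 'baacccaab')
  10 → (1, 'bbcabcabbcccabaacccaab')
  11 → (8, 'bbcccabaacccaab')
  12 → (5, 'bcabbcccabaacccaab')
  13 → (2, 'bcabcabbcccabaacccaab')
  14 → (9, 'bcccabaacccaab')
  15 → (19, 'caab')
  16 → (12, 'cabaacccaab')
  17 → (6, 'cabbcccabaacccaab')
  18 → (3, 'cabcabbcccabaacccaab')
  19 → (18, 'ccaab')
  20 → (11, 'ccabaacccaab')
  21 → (17, 'cccaab')
  22 → (10, 'cccabaacccaab')

SA = [20, 15, 21, 13, 0, 7, 4, 16, 22, 14, 1, 8, 5, 2, 9, 19, 12, 6, 3, 18, 11, 17, 10]
rank  pair      lcp
   1  s[20:],s[15:]  2  'aa'
   2  s[15:],s[21:]  1  'a'
   3  s[21:],s[13:]  2  'ab'
   4  s[13:],s[0:]  2  'ab'
   5  s[0:],s[7:]  4  'abbc'
   6  s[7:],s[4:]  2  'ab'
   7  s[4:],s[16:]  1  'a'
   8  s[16:],s[22:]  0  ''
   9  s[22:],s[14:]  1  'b'
  10  s[14:],s[1:]  1  'b'
  11  s[1:],s[8:]  3  'bbc'
  12  s[8:],s[5:]  1  'b'
  13  s[5:],s[2:]  4  'bcab'
  14  s[2:],s[9:]  2  'bc'
  15  s[9:],s[19:]  0  ''
  16  s[19:],s[12:]  2  'ca'
  17  s[12:],s[6:]  3  'cab'
  18  s[6:],s[3:]  3  'cab'
  19  s[3:],s[18:]  1  'c'
  20  s[18:],s[11:]  3  'cca'
  21  s[11:],s[17:]  2  'cc'
  22  s[17:],s[10:]  4  'ccca'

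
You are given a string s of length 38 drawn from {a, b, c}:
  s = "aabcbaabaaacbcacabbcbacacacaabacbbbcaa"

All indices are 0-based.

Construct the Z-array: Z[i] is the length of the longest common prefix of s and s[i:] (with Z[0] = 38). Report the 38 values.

[38, 1, 0, 0, 0, 3, 1, 0, 2, 2, 1, 0, 0, 0, 1, 0, 1, 0, 0, 0, 0, 1, 0, 1, 0, 1, 0, 3, 1, 0, 1, 0, 0, 0, 0, 0, 2, 1]

Z[0]=38
i=1: fresh scan; Z[1]=1 scan→box=[1,2)
i=2: fresh scan; Z[2]=0
i=3: fresh scan; Z[3]=0
i=4: fresh scan; Z[4]=0
i=5: fresh scan; Z[5]=3 scan→box=[5,8)
i=6: min(r-i=2, Z[1]=1)=1; Z[6]=1
i=7: min(r-i=1, Z[2]=0)=0; Z[7]=0
i=8: fresh scan; Z[8]=2 scan→box=[8,10)
i=9: min(r-i=1, Z[1]=1)=1; Z[9]=2 scan→box=[9,11)
i=10: min(r-i=1, Z[1]=1)=1; Z[10]=1
i=11: fresh scan; Z[11]=0
i=12: fresh scan; Z[12]=0
i=13: fresh scan; Z[13]=0
i=14: fresh scan; Z[14]=1 scan→box=[14,15)
i=15: fresh scan; Z[15]=0
i=16: fresh scan; Z[16]=1 scan→box=[16,17)
i=17: fresh scan; Z[17]=0
i=18: fresh scan; Z[18]=0
i=19: fresh scan; Z[19]=0
i=20: fresh scan; Z[20]=0
i=21: fresh scan; Z[21]=1 scan→box=[21,22)
i=22: fresh scan; Z[22]=0
i=23: fresh scan; Z[23]=1 scan→box=[23,24)
i=24: fresh scan; Z[24]=0
i=25: fresh scan; Z[25]=1 scan→box=[25,26)
i=26: fresh scan; Z[26]=0
i=27: fresh scan; Z[27]=3 scan→box=[27,30)
i=28: min(r-i=2, Z[1]=1)=1; Z[28]=1
i=29: min(r-i=1, Z[2]=0)=0; Z[29]=0
i=30: fresh scan; Z[30]=1 scan→box=[30,31)
i=31: fresh scan; Z[31]=0
i=32: fresh scan; Z[32]=0
i=33: fresh scan; Z[33]=0
i=34: fresh scan; Z[34]=0
i=35: fresh scan; Z[35]=0
i=36: fresh scan; Z[36]=2 scan→box=[36,38)
i=37: min(r-i=1, Z[1]=1)=1; Z[37]=1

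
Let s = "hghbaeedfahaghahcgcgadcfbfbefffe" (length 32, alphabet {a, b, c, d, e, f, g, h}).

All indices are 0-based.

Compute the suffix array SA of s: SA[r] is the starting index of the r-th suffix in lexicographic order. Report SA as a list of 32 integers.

[20, 4, 11, 9, 14, 3, 26, 24, 22, 18, 16, 21, 7, 31, 6, 5, 27, 8, 25, 23, 30, 29, 28, 19, 17, 12, 1, 10, 13, 2, 15, 0]

sorted suffixes:
  #0 SA[0]=20  'adcfbfbefffe'
  #1 SA[1]=4  'aeedfahaghahcgcgadcfbfbefffe'
  #2 SA[2]=11  'aghahcgcgadcfbfbefffe'
  #3 SA[3]=9  'ahaghahcgcgadcfbfbefffe'
  #4 SA[4]=14  'ahcgcgadcfbfbefffe'
  #5 SA[5]=3  'baeedfahaghahcgcgadcfbfbefffe'
  #6 SA[6]=26  'befffe'
  #7 SA[7]=24  'bfbefffe'
  #8 SA[8]=22  'cfbfbefffe'
  #9 SA[9]=18  'cgadcfbfbefffe'
  #10 SA[10]=16  'cgcgadcfbfbefffe'
  #11 SA[11]=21  'dcfbfbefffe'
  #12 SA[12]=7  'dfahaghahcgcgadcfbfbefffe'
  #13 SA[13]=31  'e'
  #14 SA[14]=6  'edfahaghahcgcgadcfbfbefffe'
  #15 SA[15]=5  'eedfahaghahcgcgadcfbfbefffe'
  #16 SA[16]=27  'efffe'
  #17 SA[17]=8  'fahaghahcgcgadcfbfbefffe'
  #18 SA[18]=25  'fbefffe'
  #19 SA[19]=23  'fbfbefffe'
  #20 SA[20]=30  'fe'
  #21 SA[21]=29  'ffe'
  #22 SA[22]=28  'fffe'
  #23 SA[23]=19  'gadcfbfbefffe'
  #24 SA[24]=17  'gcgadcfbfbefffe'
  #25 SA[25]=12  'ghahcgcgadcfbfbefffe'
  #26 SA[26]=1  'ghbaeedfahaghahcgcgadcfbfbefffe'
  #27 SA[27]=10  'haghahcgcgadcfbfbefffe'
  #28 SA[28]=13  'hahcgcgadcfbfbefffe'
  #29 SA[29]=2  'hbaeedfahaghahcgcgadcfbfbefffe'
  #30 SA[30]=15  'hcgcgadcfbfbefffe'
  #31 SA[31]=0  'hghbaeedfahaghahcgcgadcfbfbefffe'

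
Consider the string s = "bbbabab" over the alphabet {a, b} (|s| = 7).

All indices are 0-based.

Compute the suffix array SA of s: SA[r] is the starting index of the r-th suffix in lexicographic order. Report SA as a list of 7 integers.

[5, 3, 6, 4, 2, 1, 0]

sorted suffixes:
  #0 SA[0]=5  'ab'
  #1 SA[1]=3  'abab'
  #2 SA[2]=6  'b'
  #3 SA[3]=4  'bab'
  #4 SA[4]=2  'babab'
  #5 SA[5]=1  'bbabab'
  #6 SA[6]=0  'bbbabab'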